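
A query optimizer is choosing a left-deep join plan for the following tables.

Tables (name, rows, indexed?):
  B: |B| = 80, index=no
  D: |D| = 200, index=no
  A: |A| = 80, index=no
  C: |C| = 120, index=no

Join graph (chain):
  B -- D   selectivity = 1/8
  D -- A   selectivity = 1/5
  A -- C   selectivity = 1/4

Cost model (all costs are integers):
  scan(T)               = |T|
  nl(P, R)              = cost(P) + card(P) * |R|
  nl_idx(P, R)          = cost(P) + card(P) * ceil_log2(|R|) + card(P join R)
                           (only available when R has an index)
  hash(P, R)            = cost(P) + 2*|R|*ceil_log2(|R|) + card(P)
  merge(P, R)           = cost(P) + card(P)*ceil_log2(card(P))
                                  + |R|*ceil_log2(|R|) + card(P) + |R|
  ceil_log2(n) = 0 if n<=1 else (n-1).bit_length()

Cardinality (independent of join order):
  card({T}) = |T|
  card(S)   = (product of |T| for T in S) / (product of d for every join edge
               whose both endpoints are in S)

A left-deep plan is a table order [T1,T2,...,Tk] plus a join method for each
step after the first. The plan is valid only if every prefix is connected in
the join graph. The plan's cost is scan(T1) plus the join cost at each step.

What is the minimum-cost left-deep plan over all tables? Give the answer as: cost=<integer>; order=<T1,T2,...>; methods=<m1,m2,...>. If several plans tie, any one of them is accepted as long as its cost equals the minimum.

cost=38320; order=D,B,A,C; methods=hash,hash,hash

Selinger DP (subsets sized 1..n):
  {B}: scan cost=80, card=80
  {D}: scan cost=200, card=200
  {A}: scan cost=80, card=80
  {C}: scan cost=120, card=120
  {BD}: card=2000; try (B,hash)→1520, (D,merge)→2520, (B,merge)→2640, (D,hash)→3360, (D,nl)→16080, (B,nl)→16200; best=1520 via (B,hash)
  {AD}: card=3200; try (A,hash)→1520, (D,merge)→2520, (A,merge)→2640, (D,hash)→3360, (D,nl)→16080, (A,nl)→16200; best=1520 via (A,hash)
  {AC}: card=2400; try (A,hash)→1360, (C,merge)→1680, (A,merge)→1720, (C,hash)→1840, (C,nl)→9680, (A,nl)→9720; best=1360 via (A,hash)
  {ABD}: card=32000; try (A,hash)→4640, (B,hash)→5840, (A,merge)→26160, (B,merge)→43760, (A,nl)→161520, (B,nl)→257520; best=4640 via (A,hash)
  {ACD}: card=96000; try (C,hash)→6400, (D,hash)→6960, (D,merge)→34360, (C,merge)→44080, (C,nl)→385520, (D,nl)→481360; best=6400 via (C,hash)
  {ABCD}: card=960000; try (C,hash)→38320, (B,hash)→103520, (C,merge)→517600, (B,merge)→1735040, (C,nl)→3844640, (B,nl)→7686400; best=38320 via (C,hash)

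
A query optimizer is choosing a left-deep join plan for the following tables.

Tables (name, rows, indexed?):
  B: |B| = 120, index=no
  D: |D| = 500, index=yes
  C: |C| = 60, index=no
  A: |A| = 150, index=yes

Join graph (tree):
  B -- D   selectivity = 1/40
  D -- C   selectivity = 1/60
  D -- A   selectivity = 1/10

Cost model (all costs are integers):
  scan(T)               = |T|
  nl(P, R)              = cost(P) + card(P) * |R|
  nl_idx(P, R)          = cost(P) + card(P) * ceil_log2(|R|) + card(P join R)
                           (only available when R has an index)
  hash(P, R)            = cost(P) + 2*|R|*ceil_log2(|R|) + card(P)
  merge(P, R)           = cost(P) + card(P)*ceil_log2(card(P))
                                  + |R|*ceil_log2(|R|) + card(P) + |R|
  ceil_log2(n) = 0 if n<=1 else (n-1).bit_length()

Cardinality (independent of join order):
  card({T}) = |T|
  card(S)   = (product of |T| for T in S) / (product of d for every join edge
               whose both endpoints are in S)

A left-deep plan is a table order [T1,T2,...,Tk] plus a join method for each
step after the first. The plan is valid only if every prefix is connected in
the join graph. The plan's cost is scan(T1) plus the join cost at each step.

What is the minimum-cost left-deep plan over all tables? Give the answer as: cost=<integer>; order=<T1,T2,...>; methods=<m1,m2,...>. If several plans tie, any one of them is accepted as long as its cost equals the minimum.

Selinger DP (subsets sized 1..n):
  {B}: scan cost=120, card=120
  {D}: scan cost=500, card=500
  {C}: scan cost=60, card=60
  {A}: scan cost=150, card=150
  {BD}: card=1500; try (B,hash)→2680, (D,nl_idx)→2700, (D,merge)→6080, (B,merge)→6460, (D,hash)→9240, (D,nl)→60120 …(+1); best=2680 via (B,hash)
  {CD}: card=500; try (D,nl_idx)→1100, (C,hash)→1720, (D,merge)→5480, (C,merge)→5920, (D,hash)→9120, (D,nl)→30060 …(+1); best=1100 via (D,nl_idx)
  {AD}: card=7500; try (A,hash)→3400, (D,merge)→6500, (A,merge)→6850, (D,nl_idx)→9000, (D,hash)→9300, (A,nl_idx)→12000 …(+2); best=3400 via (A,hash)
  {BCD}: card=1500; try (B,hash)→3280, (C,hash)→4900, (B,merge)→7060, (C,merge)→21100, (B,nl)→61100, (C,nl)→92680; best=3280 via (B,hash)
  {ABD}: card=22500; try (A,hash)→6580, (B,hash)→12580, (A,merge)→22030, (A,nl_idx)→37180, (B,merge)→109360, (A,nl)→227680 …(+1); best=6580 via (A,hash)
  {ACD}: card=7500; try (A,hash)→4000, (A,merge)→7450, (C,hash)→11620, (A,nl_idx)→12600, (A,nl)→76100, (C,merge)→108820 …(+1); best=4000 via (A,hash)
  {ABCD}: card=22500; try (A,hash)→7180, (B,hash)→13180, (A,merge)→22630, (C,hash)→29800, (A,nl_idx)→37780, (B,merge)→109960 …(+4); best=7180 via (A,hash)

cost=7180; order=C,D,B,A; methods=nl_idx,hash,hash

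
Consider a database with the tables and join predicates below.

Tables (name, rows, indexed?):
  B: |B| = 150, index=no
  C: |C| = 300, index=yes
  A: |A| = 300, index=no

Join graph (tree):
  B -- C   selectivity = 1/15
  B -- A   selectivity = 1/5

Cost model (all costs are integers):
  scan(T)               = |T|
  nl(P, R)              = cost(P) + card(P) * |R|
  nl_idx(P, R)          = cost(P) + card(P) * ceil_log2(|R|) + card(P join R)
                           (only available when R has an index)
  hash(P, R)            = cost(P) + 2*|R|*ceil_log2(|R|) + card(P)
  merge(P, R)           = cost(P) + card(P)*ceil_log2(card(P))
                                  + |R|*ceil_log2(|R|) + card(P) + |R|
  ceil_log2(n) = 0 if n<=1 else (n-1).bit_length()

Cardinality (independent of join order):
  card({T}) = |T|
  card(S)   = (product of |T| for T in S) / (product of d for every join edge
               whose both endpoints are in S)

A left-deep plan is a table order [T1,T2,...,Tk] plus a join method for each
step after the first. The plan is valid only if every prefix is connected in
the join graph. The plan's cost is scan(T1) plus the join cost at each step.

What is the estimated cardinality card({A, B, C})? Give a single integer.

180000

Tables in S: A(300), B(150), C(300)
Edges inside S: B-C(d=15), B-A(d=5)
numerator = 300 * 150 * 300 = 13500000
denominator = 15 * 5 = 75
card(S) = 13500000 / 75 = 180000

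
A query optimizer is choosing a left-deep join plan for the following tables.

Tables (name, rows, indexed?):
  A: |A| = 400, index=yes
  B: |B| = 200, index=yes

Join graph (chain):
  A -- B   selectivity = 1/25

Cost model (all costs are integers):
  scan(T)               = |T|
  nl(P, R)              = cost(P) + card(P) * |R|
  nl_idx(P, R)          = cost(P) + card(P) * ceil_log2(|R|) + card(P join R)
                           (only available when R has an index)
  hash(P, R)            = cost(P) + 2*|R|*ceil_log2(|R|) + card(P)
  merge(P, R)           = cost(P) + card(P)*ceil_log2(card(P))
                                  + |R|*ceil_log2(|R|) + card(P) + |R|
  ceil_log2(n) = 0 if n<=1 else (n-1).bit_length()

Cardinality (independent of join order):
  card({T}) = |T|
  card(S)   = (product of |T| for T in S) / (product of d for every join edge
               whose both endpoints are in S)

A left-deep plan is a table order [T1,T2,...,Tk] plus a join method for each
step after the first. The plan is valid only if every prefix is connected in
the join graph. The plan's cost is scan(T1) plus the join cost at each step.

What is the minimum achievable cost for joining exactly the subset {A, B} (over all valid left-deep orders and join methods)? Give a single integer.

Selinger DP over subsets of {A,B}:
  {A}: scan cost=400, card=400
  {B}: scan cost=200, card=200
  {AB}: card=3200; try (B,hash)→4000, (A,nl_idx)→5200, (A,merge)→6000, (B,merge)→6200, (B,nl_idx)→6800, (A,hash)→7600 …(+2); best=4000 via (B,hash)

4000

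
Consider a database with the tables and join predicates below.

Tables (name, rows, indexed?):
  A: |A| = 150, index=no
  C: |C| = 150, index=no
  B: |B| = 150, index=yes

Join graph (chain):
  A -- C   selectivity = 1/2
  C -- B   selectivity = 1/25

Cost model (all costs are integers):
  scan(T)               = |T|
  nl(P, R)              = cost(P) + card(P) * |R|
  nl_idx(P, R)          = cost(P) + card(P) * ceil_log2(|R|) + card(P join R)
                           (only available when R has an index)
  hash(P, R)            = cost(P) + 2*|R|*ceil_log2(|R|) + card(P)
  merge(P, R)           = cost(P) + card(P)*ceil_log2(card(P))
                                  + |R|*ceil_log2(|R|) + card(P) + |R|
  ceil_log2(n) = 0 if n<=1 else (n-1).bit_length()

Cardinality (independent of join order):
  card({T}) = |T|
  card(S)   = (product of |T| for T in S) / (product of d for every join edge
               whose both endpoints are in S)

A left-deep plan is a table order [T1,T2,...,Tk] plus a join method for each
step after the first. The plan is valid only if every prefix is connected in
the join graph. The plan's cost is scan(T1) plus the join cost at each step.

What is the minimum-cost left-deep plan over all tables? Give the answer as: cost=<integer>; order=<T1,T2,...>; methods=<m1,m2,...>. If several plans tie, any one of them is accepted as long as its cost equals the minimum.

Selinger DP (subsets sized 1..n):
  {A}: scan cost=150, card=150
  {C}: scan cost=150, card=150
  {B}: scan cost=150, card=150
  {AC}: card=11250; try (C,hash)→2700, (A,hash)→2700, (C,merge)→2850, (A,merge)→2850, (C,nl)→22650, (A,nl)→22650; best=2700 via (C,hash)
  {BC}: card=900; try (B,nl_idx)→2250, (C,hash)→2700, (B,hash)→2700, (C,merge)→2850, (B,merge)→2850, (C,nl)→22650 …(+1); best=2250 via (B,nl_idx)
  {ABC}: card=67500; try (A,hash)→5550, (A,merge)→13500, (B,hash)→16350, (A,nl)→137250, (B,nl_idx)→160200, (B,merge)→172800 …(+1); best=5550 via (A,hash)

cost=5550; order=C,B,A; methods=nl_idx,hash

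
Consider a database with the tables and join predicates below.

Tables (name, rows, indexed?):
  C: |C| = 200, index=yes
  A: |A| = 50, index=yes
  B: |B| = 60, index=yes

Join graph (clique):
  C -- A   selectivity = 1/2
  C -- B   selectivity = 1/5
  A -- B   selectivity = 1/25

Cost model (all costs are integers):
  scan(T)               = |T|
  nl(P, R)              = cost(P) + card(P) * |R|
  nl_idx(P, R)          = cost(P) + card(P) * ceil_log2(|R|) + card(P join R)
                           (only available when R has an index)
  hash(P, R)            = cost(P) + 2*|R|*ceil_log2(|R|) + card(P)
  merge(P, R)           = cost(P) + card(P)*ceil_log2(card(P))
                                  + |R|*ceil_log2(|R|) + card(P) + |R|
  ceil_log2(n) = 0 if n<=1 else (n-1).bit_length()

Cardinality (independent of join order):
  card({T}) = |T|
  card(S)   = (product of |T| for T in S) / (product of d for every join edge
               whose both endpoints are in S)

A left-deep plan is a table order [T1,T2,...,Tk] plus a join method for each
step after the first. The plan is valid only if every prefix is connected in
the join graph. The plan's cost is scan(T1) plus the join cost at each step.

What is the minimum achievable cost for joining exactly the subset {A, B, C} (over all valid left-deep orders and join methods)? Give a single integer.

3230

Selinger DP over subsets of {A,B,C}:
  {C}: scan cost=200, card=200
  {A}: scan cost=50, card=50
  {B}: scan cost=60, card=60
  {AC}: card=5000; try (A,hash)→1000, (C,merge)→2200, (A,merge)→2350, (C,hash)→3300, (C,nl_idx)→5450, (A,nl_idx)→6400 …(+2); best=1000 via (A,hash)
  {BC}: card=2400; try (B,hash)→1120, (C,merge)→2280, (B,merge)→2420, (C,nl_idx)→2940, (C,hash)→3320, (B,nl_idx)→3800 …(+2); best=1120 via (B,hash)
  {AB}: card=120; try (B,nl_idx)→470, (A,nl_idx)→540, (A,hash)→720, (B,hash)→820, (B,merge)→820, (A,merge)→830 …(+2); best=470 via (B,nl_idx)
  {ABC}: card=2400; try (C,merge)→3230, (C,hash)→3790, (C,nl_idx)→3830, (A,hash)→4120, (B,hash)→6720, (A,nl_idx)→17920 …(+6); best=3230 via (C,merge)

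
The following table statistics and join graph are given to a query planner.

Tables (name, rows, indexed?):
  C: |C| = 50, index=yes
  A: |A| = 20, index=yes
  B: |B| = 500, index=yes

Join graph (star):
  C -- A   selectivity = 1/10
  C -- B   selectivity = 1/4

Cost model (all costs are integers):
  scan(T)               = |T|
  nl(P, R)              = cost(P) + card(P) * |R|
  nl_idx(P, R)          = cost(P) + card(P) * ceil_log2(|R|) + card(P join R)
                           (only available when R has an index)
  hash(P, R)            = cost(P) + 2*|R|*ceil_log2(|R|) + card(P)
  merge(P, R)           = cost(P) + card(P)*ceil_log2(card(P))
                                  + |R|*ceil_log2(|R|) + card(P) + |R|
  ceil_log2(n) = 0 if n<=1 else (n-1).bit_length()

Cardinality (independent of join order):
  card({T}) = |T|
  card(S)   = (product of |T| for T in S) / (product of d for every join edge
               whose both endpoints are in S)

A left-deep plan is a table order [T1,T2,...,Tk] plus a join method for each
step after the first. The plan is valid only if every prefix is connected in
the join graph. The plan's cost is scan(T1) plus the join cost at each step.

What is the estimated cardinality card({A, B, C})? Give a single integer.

Tables in S: A(20), B(500), C(50)
Edges inside S: C-A(d=10), C-B(d=4)
numerator = 20 * 500 * 50 = 500000
denominator = 10 * 4 = 40
card(S) = 500000 / 40 = 12500

12500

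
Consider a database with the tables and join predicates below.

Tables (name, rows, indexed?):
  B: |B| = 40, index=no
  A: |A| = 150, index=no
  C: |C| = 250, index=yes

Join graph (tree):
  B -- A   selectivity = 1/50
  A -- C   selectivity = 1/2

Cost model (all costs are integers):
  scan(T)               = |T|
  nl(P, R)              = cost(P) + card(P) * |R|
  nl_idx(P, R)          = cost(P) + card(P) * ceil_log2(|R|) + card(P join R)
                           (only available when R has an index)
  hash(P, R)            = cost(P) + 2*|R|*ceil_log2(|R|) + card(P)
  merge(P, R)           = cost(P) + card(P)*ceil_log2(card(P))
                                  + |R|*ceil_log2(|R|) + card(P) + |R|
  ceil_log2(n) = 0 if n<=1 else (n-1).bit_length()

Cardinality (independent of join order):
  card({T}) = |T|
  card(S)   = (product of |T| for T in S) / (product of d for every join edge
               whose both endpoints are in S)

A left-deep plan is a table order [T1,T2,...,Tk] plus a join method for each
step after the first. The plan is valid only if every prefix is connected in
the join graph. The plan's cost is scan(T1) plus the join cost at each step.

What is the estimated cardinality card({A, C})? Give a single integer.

Tables in S: A(150), C(250)
Edges inside S: A-C(d=2)
numerator = 150 * 250 = 37500
denominator = 2 = 2
card(S) = 37500 / 2 = 18750

18750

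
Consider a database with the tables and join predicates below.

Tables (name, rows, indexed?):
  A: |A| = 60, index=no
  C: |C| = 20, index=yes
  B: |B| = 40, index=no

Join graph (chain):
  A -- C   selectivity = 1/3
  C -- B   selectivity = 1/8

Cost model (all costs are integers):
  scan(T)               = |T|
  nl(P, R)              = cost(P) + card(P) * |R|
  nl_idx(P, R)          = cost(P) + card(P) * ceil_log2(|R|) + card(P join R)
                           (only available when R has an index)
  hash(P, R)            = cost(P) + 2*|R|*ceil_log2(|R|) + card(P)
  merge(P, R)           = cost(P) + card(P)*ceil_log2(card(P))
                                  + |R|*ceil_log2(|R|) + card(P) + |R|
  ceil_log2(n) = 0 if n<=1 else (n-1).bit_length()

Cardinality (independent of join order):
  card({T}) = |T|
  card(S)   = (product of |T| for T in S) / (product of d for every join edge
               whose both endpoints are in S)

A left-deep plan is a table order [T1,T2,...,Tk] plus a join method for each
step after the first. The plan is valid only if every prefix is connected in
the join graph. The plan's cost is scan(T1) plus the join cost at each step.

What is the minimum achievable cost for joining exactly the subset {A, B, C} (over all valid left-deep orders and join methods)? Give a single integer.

1100

Selinger DP over subsets of {A,B,C}:
  {A}: scan cost=60, card=60
  {C}: scan cost=20, card=20
  {B}: scan cost=40, card=40
  {AC}: card=400; try (C,hash)→320, (A,merge)→560, (C,merge)→600, (C,nl_idx)→760, (A,hash)→760, (A,nl)→1220 …(+1); best=320 via (C,hash)
  {BC}: card=100; try (C,hash)→280, (C,nl_idx)→340, (B,merge)→420, (C,merge)→440, (B,hash)→520, (B,nl)→820 …(+1); best=280 via (C,hash)
  {ABC}: card=2000; try (A,hash)→1100, (B,hash)→1200, (A,merge)→1500, (B,merge)→4600, (A,nl)→6280, (B,nl)→16320; best=1100 via (A,hash)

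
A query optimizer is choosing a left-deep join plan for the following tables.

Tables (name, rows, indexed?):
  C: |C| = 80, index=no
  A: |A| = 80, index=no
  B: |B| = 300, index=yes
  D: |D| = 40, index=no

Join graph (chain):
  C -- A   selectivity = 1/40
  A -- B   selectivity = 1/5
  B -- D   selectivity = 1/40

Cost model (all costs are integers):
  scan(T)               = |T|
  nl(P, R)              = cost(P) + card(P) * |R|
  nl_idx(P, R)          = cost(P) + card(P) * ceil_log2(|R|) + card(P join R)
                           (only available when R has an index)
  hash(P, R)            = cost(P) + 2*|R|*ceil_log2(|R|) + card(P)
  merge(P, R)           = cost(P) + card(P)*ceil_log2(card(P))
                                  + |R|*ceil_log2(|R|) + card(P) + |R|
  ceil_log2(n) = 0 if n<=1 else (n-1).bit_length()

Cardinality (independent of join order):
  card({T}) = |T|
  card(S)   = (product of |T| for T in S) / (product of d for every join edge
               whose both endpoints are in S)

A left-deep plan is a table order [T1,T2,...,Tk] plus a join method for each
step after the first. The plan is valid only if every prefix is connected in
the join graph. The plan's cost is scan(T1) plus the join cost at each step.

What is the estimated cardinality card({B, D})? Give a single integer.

300

Tables in S: B(300), D(40)
Edges inside S: B-D(d=40)
numerator = 300 * 40 = 12000
denominator = 40 = 40
card(S) = 12000 / 40 = 300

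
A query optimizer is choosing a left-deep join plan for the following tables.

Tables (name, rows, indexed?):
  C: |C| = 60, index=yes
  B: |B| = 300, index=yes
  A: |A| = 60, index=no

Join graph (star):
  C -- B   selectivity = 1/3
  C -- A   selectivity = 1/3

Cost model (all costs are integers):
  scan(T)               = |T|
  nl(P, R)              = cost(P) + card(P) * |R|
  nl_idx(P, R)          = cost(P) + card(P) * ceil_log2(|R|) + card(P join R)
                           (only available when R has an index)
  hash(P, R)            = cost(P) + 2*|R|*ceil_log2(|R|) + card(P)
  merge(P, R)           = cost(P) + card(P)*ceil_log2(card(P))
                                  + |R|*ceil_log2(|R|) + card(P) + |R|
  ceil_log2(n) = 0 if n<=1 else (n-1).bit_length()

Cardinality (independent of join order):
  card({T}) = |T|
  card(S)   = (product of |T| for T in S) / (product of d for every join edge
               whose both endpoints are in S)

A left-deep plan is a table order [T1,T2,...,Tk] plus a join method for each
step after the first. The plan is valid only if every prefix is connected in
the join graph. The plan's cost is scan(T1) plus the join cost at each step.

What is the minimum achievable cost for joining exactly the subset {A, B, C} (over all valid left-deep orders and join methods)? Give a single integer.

7440

Selinger DP over subsets of {A,B,C}:
  {C}: scan cost=60, card=60
  {B}: scan cost=300, card=300
  {A}: scan cost=60, card=60
  {BC}: card=6000; try (C,hash)→1320, (B,merge)→3480, (C,merge)→3720, (B,hash)→5520, (B,nl_idx)→6600, (C,nl_idx)→8100 …(+2); best=1320 via (C,hash)
  {AC}: card=1200; try (C,hash)→840, (A,hash)→840, (C,merge)→900, (A,merge)→900, (C,nl_idx)→1620, (C,nl)→3660 …(+1); best=840 via (C,hash)
  {ABC}: card=120000; try (B,hash)→7440, (A,hash)→8040, (B,merge)→18240, (A,merge)→85740, (B,nl_idx)→131640, (B,nl)→360840 …(+1); best=7440 via (B,hash)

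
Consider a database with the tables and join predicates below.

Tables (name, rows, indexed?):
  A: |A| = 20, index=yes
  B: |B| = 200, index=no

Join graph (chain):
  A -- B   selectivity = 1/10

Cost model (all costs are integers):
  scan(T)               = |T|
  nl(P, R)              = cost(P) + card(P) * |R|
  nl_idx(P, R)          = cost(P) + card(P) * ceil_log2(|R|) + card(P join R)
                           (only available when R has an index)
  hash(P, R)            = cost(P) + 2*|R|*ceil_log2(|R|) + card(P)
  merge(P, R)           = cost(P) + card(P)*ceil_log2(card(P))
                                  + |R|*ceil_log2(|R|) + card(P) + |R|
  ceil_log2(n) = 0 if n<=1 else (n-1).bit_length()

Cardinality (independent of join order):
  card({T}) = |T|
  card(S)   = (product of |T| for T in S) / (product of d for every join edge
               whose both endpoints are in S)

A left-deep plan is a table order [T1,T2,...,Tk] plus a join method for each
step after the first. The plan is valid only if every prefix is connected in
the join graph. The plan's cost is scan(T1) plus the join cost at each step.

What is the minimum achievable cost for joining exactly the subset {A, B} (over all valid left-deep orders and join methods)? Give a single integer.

600

Selinger DP over subsets of {A,B}:
  {A}: scan cost=20, card=20
  {B}: scan cost=200, card=200
  {AB}: card=400; try (A,hash)→600, (A,nl_idx)→1600, (B,merge)→1940, (A,merge)→2120, (B,hash)→3240, (B,nl)→4020 …(+1); best=600 via (A,hash)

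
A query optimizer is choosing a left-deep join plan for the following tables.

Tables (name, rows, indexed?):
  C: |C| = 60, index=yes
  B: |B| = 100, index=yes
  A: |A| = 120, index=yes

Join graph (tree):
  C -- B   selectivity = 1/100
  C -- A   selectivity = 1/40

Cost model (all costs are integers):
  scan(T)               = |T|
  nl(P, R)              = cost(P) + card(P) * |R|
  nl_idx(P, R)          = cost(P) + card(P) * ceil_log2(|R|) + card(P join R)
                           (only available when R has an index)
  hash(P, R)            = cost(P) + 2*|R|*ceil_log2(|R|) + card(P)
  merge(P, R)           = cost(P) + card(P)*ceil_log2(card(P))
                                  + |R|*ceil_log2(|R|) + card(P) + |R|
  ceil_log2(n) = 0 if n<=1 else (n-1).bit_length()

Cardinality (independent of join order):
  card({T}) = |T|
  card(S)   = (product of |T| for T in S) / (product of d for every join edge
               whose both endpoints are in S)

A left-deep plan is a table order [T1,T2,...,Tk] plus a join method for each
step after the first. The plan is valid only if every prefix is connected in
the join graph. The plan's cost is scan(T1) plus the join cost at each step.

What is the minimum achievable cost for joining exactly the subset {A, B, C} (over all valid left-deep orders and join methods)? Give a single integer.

1140

Selinger DP over subsets of {A,B,C}:
  {C}: scan cost=60, card=60
  {B}: scan cost=100, card=100
  {A}: scan cost=120, card=120
  {BC}: card=60; try (B,nl_idx)→540, (C,nl_idx)→760, (C,hash)→920, (B,merge)→1280, (C,merge)→1320, (B,hash)→1520 …(+2); best=540 via (B,nl_idx)
  {AC}: card=180; try (A,nl_idx)→660, (C,hash)→960, (C,nl_idx)→1020, (A,merge)→1440, (C,merge)→1500, (A,hash)→1800 …(+2); best=660 via (A,nl_idx)
  {ABC}: card=180; try (A,nl_idx)→1140, (A,merge)→1920, (B,nl_idx)→2100, (B,hash)→2240, (A,hash)→2280, (B,merge)→3080 …(+2); best=1140 via (A,nl_idx)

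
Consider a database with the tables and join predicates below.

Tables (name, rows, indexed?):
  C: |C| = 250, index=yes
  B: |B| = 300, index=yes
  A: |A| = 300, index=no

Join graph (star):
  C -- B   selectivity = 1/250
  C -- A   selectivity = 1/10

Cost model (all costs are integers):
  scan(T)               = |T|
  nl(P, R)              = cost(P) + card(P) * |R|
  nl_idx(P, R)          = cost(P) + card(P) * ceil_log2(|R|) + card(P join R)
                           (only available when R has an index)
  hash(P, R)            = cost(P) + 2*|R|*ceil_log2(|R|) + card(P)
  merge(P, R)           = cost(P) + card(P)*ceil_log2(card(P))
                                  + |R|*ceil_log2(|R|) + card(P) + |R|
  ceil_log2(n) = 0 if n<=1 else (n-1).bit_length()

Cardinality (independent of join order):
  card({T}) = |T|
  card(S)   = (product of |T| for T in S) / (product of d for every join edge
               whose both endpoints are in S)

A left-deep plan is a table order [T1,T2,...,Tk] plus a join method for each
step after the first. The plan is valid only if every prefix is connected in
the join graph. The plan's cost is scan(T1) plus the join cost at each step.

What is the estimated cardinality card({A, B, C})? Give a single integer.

9000

Tables in S: A(300), B(300), C(250)
Edges inside S: C-B(d=250), C-A(d=10)
numerator = 300 * 300 * 250 = 22500000
denominator = 250 * 10 = 2500
card(S) = 22500000 / 2500 = 9000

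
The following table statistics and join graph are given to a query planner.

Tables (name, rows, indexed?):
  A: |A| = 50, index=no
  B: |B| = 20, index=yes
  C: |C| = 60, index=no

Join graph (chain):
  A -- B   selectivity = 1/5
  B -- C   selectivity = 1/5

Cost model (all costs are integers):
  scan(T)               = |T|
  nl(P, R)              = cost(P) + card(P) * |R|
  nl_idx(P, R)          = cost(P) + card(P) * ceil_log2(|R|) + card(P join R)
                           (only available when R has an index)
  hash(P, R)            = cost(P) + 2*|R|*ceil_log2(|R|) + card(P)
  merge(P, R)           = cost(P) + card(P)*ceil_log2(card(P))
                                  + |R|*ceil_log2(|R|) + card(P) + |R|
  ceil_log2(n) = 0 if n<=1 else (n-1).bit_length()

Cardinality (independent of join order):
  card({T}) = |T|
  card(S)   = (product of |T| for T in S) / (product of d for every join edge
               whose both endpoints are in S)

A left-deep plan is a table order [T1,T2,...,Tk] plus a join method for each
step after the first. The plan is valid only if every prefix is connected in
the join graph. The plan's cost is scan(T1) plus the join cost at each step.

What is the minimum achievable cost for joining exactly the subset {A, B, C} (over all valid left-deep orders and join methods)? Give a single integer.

Selinger DP over subsets of {A,B,C}:
  {A}: scan cost=50, card=50
  {B}: scan cost=20, card=20
  {C}: scan cost=60, card=60
  {AB}: card=200; try (B,hash)→300, (A,merge)→490, (B,nl_idx)→500, (B,merge)→520, (A,hash)→640, (A,nl)→1020 …(+1); best=300 via (B,hash)
  {BC}: card=240; try (B,hash)→320, (C,merge)→560, (B,merge)→600, (B,nl_idx)→600, (C,hash)→760, (C,nl)→1220 …(+1); best=320 via (B,hash)
  {ABC}: card=2400; try (A,hash)→1160, (C,hash)→1220, (C,merge)→2520, (A,merge)→2830, (C,nl)→12300, (A,nl)→12320; best=1160 via (A,hash)

1160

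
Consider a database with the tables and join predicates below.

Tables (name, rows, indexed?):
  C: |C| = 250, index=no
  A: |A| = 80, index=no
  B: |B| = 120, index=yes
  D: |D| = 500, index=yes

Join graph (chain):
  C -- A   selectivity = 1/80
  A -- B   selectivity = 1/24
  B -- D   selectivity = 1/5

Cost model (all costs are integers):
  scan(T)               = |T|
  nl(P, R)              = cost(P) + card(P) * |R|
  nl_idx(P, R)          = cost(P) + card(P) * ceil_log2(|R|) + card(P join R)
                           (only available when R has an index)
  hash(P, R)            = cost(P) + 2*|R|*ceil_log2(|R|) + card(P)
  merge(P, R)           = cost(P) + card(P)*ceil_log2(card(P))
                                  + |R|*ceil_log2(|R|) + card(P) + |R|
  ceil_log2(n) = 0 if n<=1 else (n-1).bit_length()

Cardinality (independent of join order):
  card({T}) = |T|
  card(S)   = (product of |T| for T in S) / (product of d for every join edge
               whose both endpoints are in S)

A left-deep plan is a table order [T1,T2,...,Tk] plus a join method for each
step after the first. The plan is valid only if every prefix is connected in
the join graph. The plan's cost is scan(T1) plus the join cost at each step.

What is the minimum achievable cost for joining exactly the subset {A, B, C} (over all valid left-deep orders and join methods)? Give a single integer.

Selinger DP over subsets of {A,B,C}:
  {C}: scan cost=250, card=250
  {A}: scan cost=80, card=80
  {B}: scan cost=120, card=120
  {AC}: card=250; try (A,hash)→1620, (C,merge)→2970, (A,merge)→3140, (C,hash)→4160, (C,nl)→20080, (A,nl)→20250; best=1620 via (A,hash)
  {AB}: card=400; try (B,nl_idx)→1040, (A,hash)→1360, (B,merge)→1680, (A,merge)→1720, (B,hash)→1840, (B,nl)→9680 …(+1); best=1040 via (B,nl_idx)
  {ABC}: card=1250; try (B,hash)→3550, (B,nl_idx)→4620, (B,merge)→4830, (C,hash)→5440, (C,merge)→7290, (B,nl)→31620 …(+1); best=3550 via (B,hash)

3550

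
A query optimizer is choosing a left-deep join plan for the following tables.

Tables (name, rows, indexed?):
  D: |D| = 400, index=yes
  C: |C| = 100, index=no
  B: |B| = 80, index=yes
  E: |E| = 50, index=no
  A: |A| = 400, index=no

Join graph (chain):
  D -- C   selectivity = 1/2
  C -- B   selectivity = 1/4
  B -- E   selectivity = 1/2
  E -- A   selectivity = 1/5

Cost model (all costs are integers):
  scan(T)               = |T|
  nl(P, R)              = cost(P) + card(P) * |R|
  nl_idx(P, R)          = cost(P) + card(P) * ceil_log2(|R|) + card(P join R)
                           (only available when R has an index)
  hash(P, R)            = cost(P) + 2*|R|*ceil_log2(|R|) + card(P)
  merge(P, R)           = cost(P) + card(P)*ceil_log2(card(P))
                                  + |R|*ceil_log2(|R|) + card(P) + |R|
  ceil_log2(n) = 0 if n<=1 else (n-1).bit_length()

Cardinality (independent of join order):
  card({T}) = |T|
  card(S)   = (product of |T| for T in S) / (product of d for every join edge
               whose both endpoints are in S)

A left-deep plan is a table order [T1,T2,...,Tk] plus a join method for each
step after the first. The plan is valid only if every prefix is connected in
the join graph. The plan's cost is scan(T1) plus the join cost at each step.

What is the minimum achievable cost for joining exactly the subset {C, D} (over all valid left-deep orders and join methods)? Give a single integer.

Selinger DP over subsets of {C,D}:
  {D}: scan cost=400, card=400
  {C}: scan cost=100, card=100
  {CD}: card=20000; try (C,hash)→2200, (D,merge)→4900, (C,merge)→5200, (D,hash)→7400, (D,nl_idx)→21000, (D,nl)→40100 …(+1); best=2200 via (C,hash)

2200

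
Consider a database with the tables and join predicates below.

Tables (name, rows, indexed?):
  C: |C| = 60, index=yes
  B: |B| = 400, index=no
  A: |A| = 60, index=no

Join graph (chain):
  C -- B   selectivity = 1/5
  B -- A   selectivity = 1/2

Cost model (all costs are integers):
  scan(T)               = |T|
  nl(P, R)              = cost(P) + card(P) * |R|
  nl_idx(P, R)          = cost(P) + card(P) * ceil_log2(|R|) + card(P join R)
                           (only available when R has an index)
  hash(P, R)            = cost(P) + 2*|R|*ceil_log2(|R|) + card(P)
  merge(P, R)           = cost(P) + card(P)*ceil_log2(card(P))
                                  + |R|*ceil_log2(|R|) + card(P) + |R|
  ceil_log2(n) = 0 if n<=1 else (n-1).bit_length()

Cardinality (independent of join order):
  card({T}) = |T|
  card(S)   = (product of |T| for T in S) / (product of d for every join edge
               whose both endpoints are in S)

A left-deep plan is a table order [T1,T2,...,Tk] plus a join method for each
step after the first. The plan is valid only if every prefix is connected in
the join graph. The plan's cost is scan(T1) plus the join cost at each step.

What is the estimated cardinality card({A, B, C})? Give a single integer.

144000

Tables in S: A(60), B(400), C(60)
Edges inside S: C-B(d=5), B-A(d=2)
numerator = 60 * 400 * 60 = 1440000
denominator = 5 * 2 = 10
card(S) = 1440000 / 10 = 144000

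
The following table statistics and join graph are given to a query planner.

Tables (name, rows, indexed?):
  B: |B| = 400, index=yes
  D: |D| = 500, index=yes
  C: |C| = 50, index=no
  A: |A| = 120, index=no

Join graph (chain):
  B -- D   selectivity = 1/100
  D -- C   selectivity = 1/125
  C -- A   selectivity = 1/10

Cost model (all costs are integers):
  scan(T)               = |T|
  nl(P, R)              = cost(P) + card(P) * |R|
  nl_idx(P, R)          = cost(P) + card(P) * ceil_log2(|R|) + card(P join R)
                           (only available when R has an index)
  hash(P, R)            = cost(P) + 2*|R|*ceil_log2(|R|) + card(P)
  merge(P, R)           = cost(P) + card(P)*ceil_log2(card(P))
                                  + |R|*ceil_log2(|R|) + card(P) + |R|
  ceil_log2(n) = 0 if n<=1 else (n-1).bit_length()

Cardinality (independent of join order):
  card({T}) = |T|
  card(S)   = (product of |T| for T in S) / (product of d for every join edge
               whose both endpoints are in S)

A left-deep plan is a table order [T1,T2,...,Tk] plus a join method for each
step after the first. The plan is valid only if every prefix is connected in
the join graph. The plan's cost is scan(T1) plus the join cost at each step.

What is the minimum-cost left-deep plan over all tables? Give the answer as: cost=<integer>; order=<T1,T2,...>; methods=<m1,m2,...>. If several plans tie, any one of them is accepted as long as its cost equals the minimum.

cost=5780; order=C,D,B,A; methods=nl_idx,nl_idx,hash

Selinger DP (subsets sized 1..n):
  {B}: scan cost=400, card=400
  {D}: scan cost=500, card=500
  {C}: scan cost=50, card=50
  {A}: scan cost=120, card=120
  {BD}: card=2000; try (D,nl_idx)→6000, (B,nl_idx)→7000, (B,hash)→8200, (D,merge)→9400, (B,merge)→9500, (D,hash)→9800 …(+2); best=6000 via (D,nl_idx)
  {CD}: card=200; try (D,nl_idx)→700, (C,hash)→1600, (D,merge)→5400, (C,merge)→5850, (D,hash)→9100, (D,nl)→25050 …(+1); best=700 via (D,nl_idx)
  {AC}: card=600; try (C,hash)→840, (A,merge)→1360, (C,merge)→1430, (A,hash)→1780, (A,nl)→6050, (C,nl)→6120; best=840 via (C,hash)
  {BCD}: card=800; try (B,nl_idx)→3300, (B,merge)→6500, (B,hash)→8100, (C,hash)→8600, (C,merge)→30350, (B,nl)→80700 …(+1); best=3300 via (B,nl_idx)
  {ACD}: card=2400; try (A,hash)→2580, (A,merge)→3460, (D,nl_idx)→8640, (D,hash)→10440, (D,merge)→12440, (A,nl)→24700 …(+1); best=2580 via (A,hash)
  {ABCD}: card=9600; try (A,hash)→5780, (B,hash)→12180, (A,merge)→13060, (B,nl_idx)→33780, (B,merge)→37780, (A,nl)→99300 …(+1); best=5780 via (A,hash)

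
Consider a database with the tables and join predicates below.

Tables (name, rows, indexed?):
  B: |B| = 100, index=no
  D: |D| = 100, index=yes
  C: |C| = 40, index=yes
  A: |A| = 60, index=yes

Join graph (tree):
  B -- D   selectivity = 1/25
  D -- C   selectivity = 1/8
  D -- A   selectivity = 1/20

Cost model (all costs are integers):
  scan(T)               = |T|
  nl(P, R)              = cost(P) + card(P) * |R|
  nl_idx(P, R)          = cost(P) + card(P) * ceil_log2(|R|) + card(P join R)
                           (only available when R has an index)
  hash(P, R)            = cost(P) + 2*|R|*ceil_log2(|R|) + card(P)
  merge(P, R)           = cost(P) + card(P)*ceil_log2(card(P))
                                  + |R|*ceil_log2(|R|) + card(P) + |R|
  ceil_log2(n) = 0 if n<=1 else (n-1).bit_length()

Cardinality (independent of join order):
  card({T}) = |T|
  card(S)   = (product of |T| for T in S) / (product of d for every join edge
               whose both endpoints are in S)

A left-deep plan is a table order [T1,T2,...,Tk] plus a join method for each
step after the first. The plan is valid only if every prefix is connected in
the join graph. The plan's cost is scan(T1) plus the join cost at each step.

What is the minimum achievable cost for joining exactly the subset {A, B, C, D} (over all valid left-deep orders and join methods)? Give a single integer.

4000

Selinger DP over subsets of {A,B,C,D}:
  {B}: scan cost=100, card=100
  {D}: scan cost=100, card=100
  {C}: scan cost=40, card=40
  {A}: scan cost=60, card=60
  {BD}: card=400; try (D,nl_idx)→1200, (D,hash)→1600, (B,hash)→1600, (D,merge)→1700, (B,merge)→1700, (D,nl)→10100 …(+1); best=1200 via (D,nl_idx)
  {CD}: card=500; try (C,hash)→680, (D,nl_idx)→820, (D,merge)→1120, (C,merge)→1180, (C,nl_idx)→1200, (D,hash)→1480 …(+2); best=680 via (C,hash)
  {AD}: card=300; try (D,nl_idx)→780, (A,hash)→920, (A,nl_idx)→1000, (D,merge)→1280, (A,merge)→1320, (D,hash)→1520 …(+2); best=780 via (D,nl_idx)
  {BCD}: card=2000; try (C,hash)→2080, (B,hash)→2580, (C,merge)→5480, (C,nl_idx)→5600, (B,merge)→6480, (C,nl)→17200 …(+1); best=2080 via (C,hash)
  {ABD}: card=1200; try (A,hash)→2320, (B,hash)→2480, (B,merge)→4580, (A,nl_idx)→4800, (A,merge)→5620, (A,nl)→25200 …(+1); best=2320 via (A,hash)
  {ACD}: card=1500; try (C,hash)→1560, (A,hash)→1900, (C,merge)→4060, (C,nl_idx)→4080, (A,nl_idx)→5180, (A,merge)→6100 …(+2); best=1560 via (C,hash)
  {ABCD}: card=6000; try (C,hash)→4000, (B,hash)→4460, (A,hash)→4800, (C,nl_idx)→15520, (C,merge)→17000, (A,nl_idx)→20080 …(+5); best=4000 via (C,hash)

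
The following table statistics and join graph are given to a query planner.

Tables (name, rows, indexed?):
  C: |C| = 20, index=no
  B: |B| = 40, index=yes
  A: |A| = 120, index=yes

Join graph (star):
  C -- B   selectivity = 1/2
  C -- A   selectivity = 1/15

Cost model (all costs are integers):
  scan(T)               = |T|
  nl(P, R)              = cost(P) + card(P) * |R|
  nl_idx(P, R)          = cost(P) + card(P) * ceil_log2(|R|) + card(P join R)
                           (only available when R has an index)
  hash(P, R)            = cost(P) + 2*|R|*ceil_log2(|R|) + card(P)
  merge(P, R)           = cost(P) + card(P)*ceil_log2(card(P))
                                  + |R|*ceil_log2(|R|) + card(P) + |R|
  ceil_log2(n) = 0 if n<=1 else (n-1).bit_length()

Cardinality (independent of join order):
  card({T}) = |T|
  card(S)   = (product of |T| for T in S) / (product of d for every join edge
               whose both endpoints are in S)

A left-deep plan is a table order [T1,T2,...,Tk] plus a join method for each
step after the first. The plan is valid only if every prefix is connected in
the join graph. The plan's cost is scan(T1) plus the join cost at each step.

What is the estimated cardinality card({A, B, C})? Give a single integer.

3200

Tables in S: A(120), B(40), C(20)
Edges inside S: C-B(d=2), C-A(d=15)
numerator = 120 * 40 * 20 = 96000
denominator = 2 * 15 = 30
card(S) = 96000 / 30 = 3200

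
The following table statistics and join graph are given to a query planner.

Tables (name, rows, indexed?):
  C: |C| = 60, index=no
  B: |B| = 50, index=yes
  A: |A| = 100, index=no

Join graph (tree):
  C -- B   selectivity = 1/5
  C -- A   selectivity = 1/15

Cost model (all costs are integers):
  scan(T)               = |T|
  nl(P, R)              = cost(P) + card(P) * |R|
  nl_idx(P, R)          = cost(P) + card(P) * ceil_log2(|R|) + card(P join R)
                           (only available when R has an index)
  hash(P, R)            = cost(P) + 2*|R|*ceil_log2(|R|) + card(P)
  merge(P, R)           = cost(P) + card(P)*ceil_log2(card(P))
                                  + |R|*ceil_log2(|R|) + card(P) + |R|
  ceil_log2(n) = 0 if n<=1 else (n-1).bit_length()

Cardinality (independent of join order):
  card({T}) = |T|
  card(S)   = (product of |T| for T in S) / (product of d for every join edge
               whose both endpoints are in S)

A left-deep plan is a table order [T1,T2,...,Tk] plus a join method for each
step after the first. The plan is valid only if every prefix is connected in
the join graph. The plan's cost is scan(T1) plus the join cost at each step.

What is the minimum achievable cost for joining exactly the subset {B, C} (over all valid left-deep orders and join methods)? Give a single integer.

720

Selinger DP over subsets of {B,C}:
  {C}: scan cost=60, card=60
  {B}: scan cost=50, card=50
  {BC}: card=600; try (B,hash)→720, (C,hash)→820, (C,merge)→820, (B,merge)→830, (B,nl_idx)→1020, (C,nl)→3050 …(+1); best=720 via (B,hash)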